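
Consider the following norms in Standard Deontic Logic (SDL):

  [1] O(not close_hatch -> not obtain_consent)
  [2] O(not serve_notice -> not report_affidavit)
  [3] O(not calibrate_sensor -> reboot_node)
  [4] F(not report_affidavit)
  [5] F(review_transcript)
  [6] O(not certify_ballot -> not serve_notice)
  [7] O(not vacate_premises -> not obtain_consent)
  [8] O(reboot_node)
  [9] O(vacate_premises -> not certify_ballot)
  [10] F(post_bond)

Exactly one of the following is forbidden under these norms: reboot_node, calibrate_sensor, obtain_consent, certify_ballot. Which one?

obtain_consent

F(not report_affidavit) at premise 4 means O(report_affidavit).
Premise 2 is O(not serve_notice -> not report_affidavit); contrapositively O(report_affidavit -> serve_notice). Since O(report_affidavit) holds, K gives O(serve_notice).
The contrapositive of premise 6 (O(not certify_ballot -> not serve_notice)) is O(serve_notice -> certify_ballot), and O(serve_notice) is already established, so O(certify_ballot).
Premise 9 is O(vacate_premises -> not certify_ballot); contrapositively O(certify_ballot -> not vacate_premises). Since O(certify_ballot) holds, K gives O(not vacate_premises).
Applying K to premise 7 (O(not vacate_premises -> not obtain_consent)) and O(not vacate_premises) yields O(not obtain_consent).
So O(not obtain_consent) holds, i.e. obtain_consent is forbidden. None of the other listed options is forbidden under the premises.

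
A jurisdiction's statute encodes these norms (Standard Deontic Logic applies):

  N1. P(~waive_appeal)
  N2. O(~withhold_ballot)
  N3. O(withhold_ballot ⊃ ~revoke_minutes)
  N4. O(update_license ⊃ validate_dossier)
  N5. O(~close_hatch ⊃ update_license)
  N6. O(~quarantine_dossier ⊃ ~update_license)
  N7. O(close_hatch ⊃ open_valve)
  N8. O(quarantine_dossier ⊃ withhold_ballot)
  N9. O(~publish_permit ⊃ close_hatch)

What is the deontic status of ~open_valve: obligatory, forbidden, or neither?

Premise 2 gives O(~withhold_ballot).
The contrapositive of premise 8 (O(quarantine_dossier ⊃ withhold_ballot)) is O(~withhold_ballot ⊃ ~quarantine_dossier), and O(~withhold_ballot) is already established, so O(~quarantine_dossier).
With premise 6, O(~quarantine_dossier ⊃ ~update_license), the K-axiom yields O(~update_license).
Premise 5, O(~close_hatch ⊃ update_license), contraposes to O(~update_license ⊃ close_hatch); with O(~update_license) we get O(close_hatch).
With premise 7, O(close_hatch ⊃ open_valve), the K-axiom yields O(open_valve).
Premises 1, 3, 4, 9 do not contribute to this derivation.
Thus O(open_valve), which is F(~open_valve): ~open_valve is forbidden.

Forbidden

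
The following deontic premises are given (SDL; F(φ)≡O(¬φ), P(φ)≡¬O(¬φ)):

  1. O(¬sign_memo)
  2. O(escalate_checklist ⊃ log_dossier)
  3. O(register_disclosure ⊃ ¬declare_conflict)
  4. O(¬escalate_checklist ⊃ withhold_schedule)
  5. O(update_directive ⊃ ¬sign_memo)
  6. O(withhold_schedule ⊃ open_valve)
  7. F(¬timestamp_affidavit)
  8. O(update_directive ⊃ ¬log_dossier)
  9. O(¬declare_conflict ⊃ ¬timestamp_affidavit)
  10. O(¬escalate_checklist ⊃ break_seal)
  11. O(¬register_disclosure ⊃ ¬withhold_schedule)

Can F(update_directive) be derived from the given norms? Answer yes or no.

Premise 7 is F(¬timestamp_affidavit), i.e. O(timestamp_affidavit).
Premise 9, O(¬declare_conflict ⊃ ¬timestamp_affidavit), contraposes to O(timestamp_affidavit ⊃ declare_conflict); with O(timestamp_affidavit) we get O(declare_conflict).
Premise 3, O(register_disclosure ⊃ ¬declare_conflict), contraposes to O(declare_conflict ⊃ ¬register_disclosure); with O(declare_conflict) we get O(¬register_disclosure).
Applying K to premise 11 (O(¬register_disclosure ⊃ ¬withhold_schedule)) and O(¬register_disclosure) yields O(¬withhold_schedule).
Premise 4 is O(¬escalate_checklist ⊃ withhold_schedule); contrapositively O(¬withhold_schedule ⊃ escalate_checklist). Since O(¬withhold_schedule) holds, K gives O(escalate_checklist).
From O(escalate_checklist) and premise 2, O(escalate_checklist ⊃ log_dossier), we obtain O(log_dossier).
Premise 8, O(update_directive ⊃ ¬log_dossier), contraposes to O(log_dossier ⊃ ¬update_directive); with O(log_dossier) we get O(¬update_directive).
Premises 1, 5, 6, 10 do not contribute to this derivation.
So O(¬update_directive) holds, i.e. F(update_directive). The claim follows.

Yes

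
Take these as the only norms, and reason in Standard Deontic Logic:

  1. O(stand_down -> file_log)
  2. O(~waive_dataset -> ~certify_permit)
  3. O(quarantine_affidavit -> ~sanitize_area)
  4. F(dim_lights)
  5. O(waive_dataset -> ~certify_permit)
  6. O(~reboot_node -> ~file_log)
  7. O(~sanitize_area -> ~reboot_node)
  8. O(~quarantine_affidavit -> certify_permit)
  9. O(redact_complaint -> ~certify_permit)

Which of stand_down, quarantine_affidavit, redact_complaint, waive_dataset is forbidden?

By case analysis on ~waive_dataset: premise 2 gives O(~waive_dataset -> ~certify_permit) and premise 5 gives O(waive_dataset -> ~certify_permit), so O(~certify_permit) either way.
Premise 8, O(~quarantine_affidavit -> certify_permit), contraposes to O(~certify_permit -> quarantine_affidavit); with O(~certify_permit) we get O(quarantine_affidavit).
From O(quarantine_affidavit) and premise 3, O(quarantine_affidavit -> ~sanitize_area), we obtain O(~sanitize_area).
Applying K to premise 7 (O(~sanitize_area -> ~reboot_node)) and O(~sanitize_area) yields O(~reboot_node).
From O(~reboot_node) and premise 6, O(~reboot_node -> ~file_log), we obtain O(~file_log).
The contrapositive of premise 1 (O(stand_down -> file_log)) is O(~file_log -> ~stand_down), and O(~file_log) is already established, so O(~stand_down).
So O(~stand_down) holds, i.e. stand_down is forbidden. None of the other listed options is forbidden under the premises.

stand_down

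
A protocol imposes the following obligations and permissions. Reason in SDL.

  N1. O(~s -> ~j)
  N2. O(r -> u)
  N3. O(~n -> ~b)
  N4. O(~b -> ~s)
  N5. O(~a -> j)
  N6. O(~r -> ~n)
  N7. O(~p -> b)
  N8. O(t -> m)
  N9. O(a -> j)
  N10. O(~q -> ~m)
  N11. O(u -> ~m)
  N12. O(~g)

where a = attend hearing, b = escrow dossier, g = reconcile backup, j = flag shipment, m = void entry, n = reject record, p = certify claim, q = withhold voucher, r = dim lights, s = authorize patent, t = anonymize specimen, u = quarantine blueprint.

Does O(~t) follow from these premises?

Premises 9 and 5 cover both cases: O(a -> j) and O(~a -> j). Since a ∨ ~a is a tautology, O(j) follows.
Premise 1 is O(~s -> ~j); contrapositively O(j -> s). Since O(j) holds, K gives O(s).
The contrapositive of premise 4 (O(~b -> ~s)) is O(s -> b), and O(s) is already established, so O(b).
Premise 3 is O(~n -> ~b); contrapositively O(b -> n). Since O(b) holds, K gives O(n).
Premise 6 is O(~r -> ~n); contrapositively O(n -> r). Since O(n) holds, K gives O(r).
With premise 2, O(r -> u), the K-axiom yields O(u).
Premise 11 is O(u -> ~m); since O(u), deontic closure gives O(~m).
Premise 8, O(t -> m), contraposes to O(~m -> ~t); with O(~m) we get O(~t).
Premises 7, 10, 12 do not contribute to this derivation.
So O(~t) follows.

Yes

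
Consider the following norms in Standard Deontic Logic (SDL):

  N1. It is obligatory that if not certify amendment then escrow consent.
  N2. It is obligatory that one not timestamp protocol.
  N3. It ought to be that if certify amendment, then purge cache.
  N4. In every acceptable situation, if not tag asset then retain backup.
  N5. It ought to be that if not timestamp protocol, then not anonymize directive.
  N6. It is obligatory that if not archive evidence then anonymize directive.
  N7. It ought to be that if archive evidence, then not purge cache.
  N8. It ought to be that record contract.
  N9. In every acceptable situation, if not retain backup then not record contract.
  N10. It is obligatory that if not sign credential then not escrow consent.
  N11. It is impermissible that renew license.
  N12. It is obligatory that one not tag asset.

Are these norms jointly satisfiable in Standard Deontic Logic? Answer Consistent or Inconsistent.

Consistent

Premise 9 is O(¬retain_backup → ¬record_contract), but O(¬retain_backup) is not derivable from the premises, so it does not yield O(¬record_contract).
So O(¬record_contract) is not derivable, and the apparent clash with O(record_contract) does not arise.
A world satisfying every obligation exists (e.g. anonymize_directive=false, archive_evidence=true, certify_amendment=false, escrow_consent=true, purge_cache=false, record_contract=true, renew_license=false, retain_backup=true, sign_credential=true, tag_asset=false, timestamp_protocol=false); no atom is both obligatory and forbidden, so the set is consistent.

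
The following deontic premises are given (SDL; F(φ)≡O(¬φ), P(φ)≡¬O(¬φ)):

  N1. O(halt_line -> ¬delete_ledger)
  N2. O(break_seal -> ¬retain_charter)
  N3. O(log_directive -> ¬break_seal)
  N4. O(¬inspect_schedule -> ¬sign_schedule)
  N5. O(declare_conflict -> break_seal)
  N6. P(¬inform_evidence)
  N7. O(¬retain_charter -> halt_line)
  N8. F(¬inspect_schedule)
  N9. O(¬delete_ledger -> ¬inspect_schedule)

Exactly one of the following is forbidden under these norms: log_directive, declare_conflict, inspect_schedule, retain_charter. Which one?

declare_conflict

Premise 8, F(¬inspect_schedule), is equivalent to O(inspect_schedule).
The contrapositive of premise 9 (O(¬delete_ledger -> ¬inspect_schedule)) is O(inspect_schedule -> delete_ledger), and O(inspect_schedule) is already established, so O(delete_ledger).
The contrapositive of premise 1 (O(halt_line -> ¬delete_ledger)) is O(delete_ledger -> ¬halt_line), and O(delete_ledger) is already established, so O(¬halt_line).
Premise 7 is O(¬retain_charter -> halt_line); contrapositively O(¬halt_line -> retain_charter). Since O(¬halt_line) holds, K gives O(retain_charter).
Premise 2, O(break_seal -> ¬retain_charter), contraposes to O(retain_charter -> ¬break_seal); with O(retain_charter) we get O(¬break_seal).
Premise 5 is O(declare_conflict -> break_seal); contrapositively O(¬break_seal -> ¬declare_conflict). Since O(¬break_seal) holds, K gives O(¬declare_conflict).
So O(¬declare_conflict) holds, i.e. declare_conflict is forbidden. None of the other listed options is forbidden under the premises.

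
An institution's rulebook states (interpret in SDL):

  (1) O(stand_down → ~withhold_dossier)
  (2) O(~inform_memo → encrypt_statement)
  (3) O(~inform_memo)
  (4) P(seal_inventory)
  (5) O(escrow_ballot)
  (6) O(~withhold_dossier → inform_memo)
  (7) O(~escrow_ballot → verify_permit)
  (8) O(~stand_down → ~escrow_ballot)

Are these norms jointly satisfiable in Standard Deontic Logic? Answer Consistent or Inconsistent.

Premise 5 gives O(escrow_ballot).
The contrapositive of premise 8 (O(~stand_down → ~escrow_ballot)) is O(escrow_ballot → stand_down), and O(escrow_ballot) is already established, so O(stand_down).
Applying K to premise 1 (O(stand_down → ~withhold_dossier)) and O(stand_down) yields O(~withhold_dossier).
Applying K to premise 6 (O(~withhold_dossier → inform_memo)) and O(~withhold_dossier) yields O(inform_memo).
However, premise 3 gives O(~inform_memo).
We now have both O(inform_memo) and O(~inform_memo) — inform_memo is simultaneously obligatory and forbidden, violating the D-axiom.

Inconsistent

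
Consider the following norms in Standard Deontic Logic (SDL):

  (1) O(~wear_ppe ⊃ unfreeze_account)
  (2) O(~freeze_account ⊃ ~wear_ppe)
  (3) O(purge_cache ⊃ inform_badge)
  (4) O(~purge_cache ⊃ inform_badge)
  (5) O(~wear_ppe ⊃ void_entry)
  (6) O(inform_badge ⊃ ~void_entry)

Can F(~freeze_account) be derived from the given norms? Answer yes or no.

Premises 3 and 4 are O(purge_cache ⊃ inform_badge) and O(~purge_cache ⊃ inform_badge); every ideal world satisfies purge_cache or ~purge_cache, so in either case inform_badge holds — hence O(inform_badge).
With premise 6, O(inform_badge ⊃ ~void_entry), the K-axiom yields O(~void_entry).
Premise 5, O(~wear_ppe ⊃ void_entry), contraposes to O(~void_entry ⊃ wear_ppe); with O(~void_entry) we get O(wear_ppe).
The contrapositive of premise 2 (O(~freeze_account ⊃ ~wear_ppe)) is O(wear_ppe ⊃ freeze_account), and O(wear_ppe) is already established, so O(freeze_account).
Premise 1 does not contribute to this derivation.
So O(freeze_account) holds, i.e. F(~freeze_account). The claim follows.

Yes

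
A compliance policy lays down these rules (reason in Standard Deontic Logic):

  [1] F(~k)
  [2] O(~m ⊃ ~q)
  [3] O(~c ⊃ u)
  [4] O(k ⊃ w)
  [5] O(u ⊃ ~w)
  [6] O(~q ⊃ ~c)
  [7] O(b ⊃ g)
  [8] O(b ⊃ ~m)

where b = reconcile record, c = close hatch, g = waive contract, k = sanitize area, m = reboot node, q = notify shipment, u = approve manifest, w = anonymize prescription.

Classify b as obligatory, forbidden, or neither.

Forbidden

F(~k) at premise 1 means O(k).
With premise 4, O(k ⊃ w), the K-axiom yields O(w).
Premise 5, O(u ⊃ ~w), contraposes to O(w ⊃ ~u); with O(w) we get O(~u).
Premise 3, O(~c ⊃ u), contraposes to O(~u ⊃ c); with O(~u) we get O(c).
Premise 6 is O(~q ⊃ ~c); contrapositively O(c ⊃ q). Since O(c) holds, K gives O(q).
Premise 2, O(~m ⊃ ~q), contraposes to O(q ⊃ m); with O(q) we get O(m).
The contrapositive of premise 8 (O(b ⊃ ~m)) is O(m ⊃ ~b), and O(m) is already established, so O(~b).
Premise 7 does not contribute to this derivation.
Thus O(~b), which is F(b): b is forbidden.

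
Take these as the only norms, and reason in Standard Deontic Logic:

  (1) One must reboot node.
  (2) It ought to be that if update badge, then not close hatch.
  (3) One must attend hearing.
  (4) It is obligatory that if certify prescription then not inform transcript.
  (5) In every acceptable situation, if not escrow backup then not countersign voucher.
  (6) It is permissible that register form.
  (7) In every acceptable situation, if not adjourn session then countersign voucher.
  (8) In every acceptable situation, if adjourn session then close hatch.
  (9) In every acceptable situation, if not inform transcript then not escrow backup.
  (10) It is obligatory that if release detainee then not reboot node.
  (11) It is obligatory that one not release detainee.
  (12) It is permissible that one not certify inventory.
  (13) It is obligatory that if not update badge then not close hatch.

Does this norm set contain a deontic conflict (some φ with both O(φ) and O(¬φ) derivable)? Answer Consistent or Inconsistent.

Consistent

Premise 10 is O(release_detainee → ¬reboot_node), but O(release_detainee) is not derivable from the premises, so it does not yield O(¬reboot_node).
So O(¬reboot_node) is not derivable, and the apparent clash with O(reboot_node) does not arise.
A world satisfying every obligation exists (e.g. adjourn_session=false, attend_hearing=true, certify_inventory=false, certify_prescription=false, close_hatch=false, countersign_voucher=true, escrow_backup=true, inform_transcript=true, reboot_node=true, register_form=false, release_detainee=false, update_badge=false); no atom is both obligatory and forbidden, so the set is consistent.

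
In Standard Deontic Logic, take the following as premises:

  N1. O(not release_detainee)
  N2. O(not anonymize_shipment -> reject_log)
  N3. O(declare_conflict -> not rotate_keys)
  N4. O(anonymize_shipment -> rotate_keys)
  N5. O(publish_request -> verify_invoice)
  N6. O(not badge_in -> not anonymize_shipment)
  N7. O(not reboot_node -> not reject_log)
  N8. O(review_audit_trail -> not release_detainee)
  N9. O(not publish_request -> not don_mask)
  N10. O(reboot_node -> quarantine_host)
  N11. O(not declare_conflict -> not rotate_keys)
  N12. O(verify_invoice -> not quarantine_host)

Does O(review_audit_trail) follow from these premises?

Premise 8 is O(review_audit_trail -> not release_detainee); even if O(not release_detainee) held, inferring O(review_audit_trail) would be affirming the consequent — invalid.
No other premise forces O(review_audit_trail). An ideal world satisfying every premise can still have review_audit_trail false, so O(review_audit_trail) is not derivable.

No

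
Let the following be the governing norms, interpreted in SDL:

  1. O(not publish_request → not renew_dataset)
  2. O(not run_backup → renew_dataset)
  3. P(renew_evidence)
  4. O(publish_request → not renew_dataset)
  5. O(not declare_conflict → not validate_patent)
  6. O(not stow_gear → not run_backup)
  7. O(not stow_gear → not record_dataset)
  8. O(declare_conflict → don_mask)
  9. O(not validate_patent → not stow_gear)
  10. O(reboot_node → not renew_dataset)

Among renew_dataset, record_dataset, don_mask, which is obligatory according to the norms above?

Premises 4 and 1 cover both cases: O(publish_request → not renew_dataset) and O(not publish_request → not renew_dataset). Since publish_request ∨ not publish_request is a tautology, O(not renew_dataset) follows.
Premise 2, O(not run_backup → renew_dataset), contraposes to O(not renew_dataset → run_backup); with O(not renew_dataset) we get O(run_backup).
The contrapositive of premise 6 (O(not stow_gear → not run_backup)) is O(run_backup → stow_gear), and O(run_backup) is already established, so O(stow_gear).
The contrapositive of premise 9 (O(not validate_patent → not stow_gear)) is O(stow_gear → validate_patent), and O(stow_gear) is already established, so O(validate_patent).
The contrapositive of premise 5 (O(not declare_conflict → not validate_patent)) is O(validate_patent → declare_conflict), and O(validate_patent) is already established, so O(declare_conflict).
With premise 8, O(declare_conflict → don_mask), the K-axiom yields O(don_mask).
So O(don_mask) holds — don_mask is obligatory. None of the other listed options is made obligatory by any chain of premises.

don_mask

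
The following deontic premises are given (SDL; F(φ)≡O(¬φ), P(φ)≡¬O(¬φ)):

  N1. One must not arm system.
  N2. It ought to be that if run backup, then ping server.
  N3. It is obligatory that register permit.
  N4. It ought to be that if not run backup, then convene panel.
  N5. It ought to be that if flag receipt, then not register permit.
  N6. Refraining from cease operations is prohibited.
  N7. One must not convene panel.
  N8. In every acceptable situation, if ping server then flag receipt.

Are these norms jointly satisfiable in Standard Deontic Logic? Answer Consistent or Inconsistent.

From premise 3 we have O(register_permit).
Premise 5, O(flag_receipt → ¬register_permit), contraposes to O(register_permit → ¬flag_receipt); with O(register_permit) we get O(¬flag_receipt).
Premise 8, O(ping_server → flag_receipt), contraposes to O(¬flag_receipt → ¬ping_server); with O(¬flag_receipt) we get O(¬ping_server).
Premise 2 is O(run_backup → ping_server); contrapositively O(¬ping_server → ¬run_backup). Since O(¬ping_server) holds, K gives O(¬run_backup).
Premise 4 is O(¬run_backup → convene_panel); since O(¬run_backup), deontic closure gives O(convene_panel).
But premise 7, F(convene_panel), means O(¬convene_panel).
We now have both O(convene_panel) and O(¬convene_panel) — convene_panel is simultaneously obligatory and forbidden, violating the D-axiom.

Inconsistent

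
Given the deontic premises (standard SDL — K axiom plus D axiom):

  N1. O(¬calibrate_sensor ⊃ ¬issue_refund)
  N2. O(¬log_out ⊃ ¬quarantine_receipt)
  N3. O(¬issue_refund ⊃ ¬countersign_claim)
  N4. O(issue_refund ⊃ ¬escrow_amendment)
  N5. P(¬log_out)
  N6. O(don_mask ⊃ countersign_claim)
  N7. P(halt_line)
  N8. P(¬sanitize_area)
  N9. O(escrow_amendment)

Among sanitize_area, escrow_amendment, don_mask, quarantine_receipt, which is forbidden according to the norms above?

don_mask

Premise 9 gives O(escrow_amendment).
The contrapositive of premise 4 (O(issue_refund ⊃ ¬escrow_amendment)) is O(escrow_amendment ⊃ ¬issue_refund), and O(escrow_amendment) is already established, so O(¬issue_refund).
Premise 3 is O(¬issue_refund ⊃ ¬countersign_claim); since O(¬issue_refund), deontic closure gives O(¬countersign_claim).
The contrapositive of premise 6 (O(don_mask ⊃ countersign_claim)) is O(¬countersign_claim ⊃ ¬don_mask), and O(¬countersign_claim) is already established, so O(¬don_mask).
So O(¬don_mask) holds, i.e. don_mask is forbidden. None of the other listed options is forbidden under the premises.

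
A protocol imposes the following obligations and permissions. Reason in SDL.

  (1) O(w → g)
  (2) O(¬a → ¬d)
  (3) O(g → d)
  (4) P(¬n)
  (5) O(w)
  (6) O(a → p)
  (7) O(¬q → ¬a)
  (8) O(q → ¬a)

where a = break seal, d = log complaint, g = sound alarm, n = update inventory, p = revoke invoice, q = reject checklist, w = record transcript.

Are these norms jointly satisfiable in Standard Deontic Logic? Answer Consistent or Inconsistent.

Premises 8 and 7 cover both cases: O(q → ¬a) and O(¬q → ¬a). Since q ∨ ¬q is a tautology, O(¬a) follows.
With premise 2, O(¬a → ¬d), the K-axiom yields O(¬d).
Premise 3 is O(g → d); contrapositively O(¬d → ¬g). Since O(¬d) holds, K gives O(¬g).
Premise 1 is O(w → g); contrapositively O(¬g → ¬w). Since O(¬g) holds, K gives O(¬w).
Yet premise 5 states O(w).
We now have both O(¬w) and O(w) — w is simultaneously obligatory and forbidden, violating the D-axiom.

Inconsistent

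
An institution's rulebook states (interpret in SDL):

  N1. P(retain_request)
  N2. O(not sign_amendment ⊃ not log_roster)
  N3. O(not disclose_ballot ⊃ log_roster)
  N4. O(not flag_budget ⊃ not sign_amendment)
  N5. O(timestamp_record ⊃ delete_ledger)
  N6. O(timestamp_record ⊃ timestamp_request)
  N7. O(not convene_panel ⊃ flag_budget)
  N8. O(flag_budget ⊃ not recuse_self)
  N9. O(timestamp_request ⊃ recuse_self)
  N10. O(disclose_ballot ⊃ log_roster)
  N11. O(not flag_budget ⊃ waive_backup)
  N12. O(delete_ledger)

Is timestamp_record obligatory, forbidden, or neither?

Forbidden

Premises 10 and 3 are O(disclose_ballot ⊃ log_roster) and O(not disclose_ballot ⊃ log_roster); every ideal world satisfies disclose_ballot or not disclose_ballot, so in either case log_roster holds — hence O(log_roster).
Premise 2, O(not sign_amendment ⊃ not log_roster), contraposes to O(log_roster ⊃ sign_amendment); with O(log_roster) we get O(sign_amendment).
The contrapositive of premise 4 (O(not flag_budget ⊃ not sign_amendment)) is O(sign_amendment ⊃ flag_budget), and O(sign_amendment) is already established, so O(flag_budget).
With premise 8, O(flag_budget ⊃ not recuse_self), the K-axiom yields O(not recuse_self).
The contrapositive of premise 9 (O(timestamp_request ⊃ recuse_self)) is O(not recuse_self ⊃ not timestamp_request), and O(not recuse_self) is already established, so O(not timestamp_request).
The contrapositive of premise 6 (O(timestamp_record ⊃ timestamp_request)) is O(not timestamp_request ⊃ not timestamp_record), and O(not timestamp_request) is already established, so O(not timestamp_record).
Premises 1, 5, 7, 11, 12 do not contribute to this derivation.
Thus O(not timestamp_record), which is F(timestamp_record): timestamp_record is forbidden.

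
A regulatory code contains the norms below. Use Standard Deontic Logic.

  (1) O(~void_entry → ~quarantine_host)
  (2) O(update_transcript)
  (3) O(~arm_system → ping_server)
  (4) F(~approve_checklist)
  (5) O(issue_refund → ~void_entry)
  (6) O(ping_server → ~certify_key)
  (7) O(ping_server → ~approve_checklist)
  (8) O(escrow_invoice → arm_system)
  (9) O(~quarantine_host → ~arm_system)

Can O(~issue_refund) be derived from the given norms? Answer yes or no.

Yes

F(~approve_checklist) at premise 4 means O(approve_checklist).
The contrapositive of premise 7 (O(ping_server → ~approve_checklist)) is O(approve_checklist → ~ping_server), and O(approve_checklist) is already established, so O(~ping_server).
Premise 3, O(~arm_system → ping_server), contraposes to O(~ping_server → arm_system); with O(~ping_server) we get O(arm_system).
Premise 9, O(~quarantine_host → ~arm_system), contraposes to O(arm_system → quarantine_host); with O(arm_system) we get O(quarantine_host).
Premise 1 is O(~void_entry → ~quarantine_host); contrapositively O(quarantine_host → void_entry). Since O(quarantine_host) holds, K gives O(void_entry).
Premise 5, O(issue_refund → ~void_entry), contraposes to O(void_entry → ~issue_refund); with O(void_entry) we get O(~issue_refund).
Premises 2, 6, 8 do not contribute to this derivation.
So O(~issue_refund) follows.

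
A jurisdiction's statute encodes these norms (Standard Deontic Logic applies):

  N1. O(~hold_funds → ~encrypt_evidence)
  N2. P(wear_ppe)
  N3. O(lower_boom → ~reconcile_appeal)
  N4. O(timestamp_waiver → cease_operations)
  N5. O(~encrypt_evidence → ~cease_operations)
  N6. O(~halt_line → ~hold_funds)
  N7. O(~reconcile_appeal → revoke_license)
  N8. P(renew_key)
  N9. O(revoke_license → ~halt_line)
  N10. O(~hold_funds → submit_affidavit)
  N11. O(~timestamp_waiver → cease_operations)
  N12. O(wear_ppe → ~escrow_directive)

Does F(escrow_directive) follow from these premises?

Premise 12 is O(wear_ppe → ~escrow_directive), but O(wear_ppe) is not derivable from the premises (the permission P(wear_ppe) asserts only ~O(~wear_ppe), not O(wear_ppe)), so it does not yield O(~escrow_directive).
No other premise forces O(~escrow_directive). An ideal world satisfying every premise can still have escrow_directive true, so F(escrow_directive) is not derivable.

No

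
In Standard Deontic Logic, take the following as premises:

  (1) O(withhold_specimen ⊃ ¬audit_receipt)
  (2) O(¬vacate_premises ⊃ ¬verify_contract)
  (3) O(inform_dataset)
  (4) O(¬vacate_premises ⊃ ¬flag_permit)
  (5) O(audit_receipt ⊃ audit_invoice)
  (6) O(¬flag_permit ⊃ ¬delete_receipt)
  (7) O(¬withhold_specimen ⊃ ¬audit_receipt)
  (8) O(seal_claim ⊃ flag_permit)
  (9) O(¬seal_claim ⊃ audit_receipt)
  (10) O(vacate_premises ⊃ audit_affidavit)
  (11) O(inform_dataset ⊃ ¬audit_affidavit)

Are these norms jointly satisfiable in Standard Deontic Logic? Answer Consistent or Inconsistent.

Inconsistent

Premises 1 and 7 are O(withhold_specimen ⊃ ¬audit_receipt) and O(¬withhold_specimen ⊃ ¬audit_receipt); every ideal world satisfies withhold_specimen or ¬withhold_specimen, so in either case ¬audit_receipt holds — hence O(¬audit_receipt).
The contrapositive of premise 9 (O(¬seal_claim ⊃ audit_receipt)) is O(¬audit_receipt ⊃ seal_claim), and O(¬audit_receipt) is already established, so O(seal_claim).
Applying K to premise 8 (O(seal_claim ⊃ flag_permit)) and O(seal_claim) yields O(flag_permit).
Premise 4, O(¬vacate_premises ⊃ ¬flag_permit), contraposes to O(flag_permit ⊃ vacate_premises); with O(flag_permit) we get O(vacate_premises).
Premise 10 is O(vacate_premises ⊃ audit_affidavit); since O(vacate_premises), deontic closure gives O(audit_affidavit).
The contrapositive of premise 11 (O(inform_dataset ⊃ ¬audit_affidavit)) is O(audit_affidavit ⊃ ¬inform_dataset), and O(audit_affidavit) is already established, so O(¬inform_dataset).
But premise 3 directly asserts O(inform_dataset).
We now have both O(¬inform_dataset) and O(inform_dataset) — inform_dataset is simultaneously obligatory and forbidden, violating the D-axiom.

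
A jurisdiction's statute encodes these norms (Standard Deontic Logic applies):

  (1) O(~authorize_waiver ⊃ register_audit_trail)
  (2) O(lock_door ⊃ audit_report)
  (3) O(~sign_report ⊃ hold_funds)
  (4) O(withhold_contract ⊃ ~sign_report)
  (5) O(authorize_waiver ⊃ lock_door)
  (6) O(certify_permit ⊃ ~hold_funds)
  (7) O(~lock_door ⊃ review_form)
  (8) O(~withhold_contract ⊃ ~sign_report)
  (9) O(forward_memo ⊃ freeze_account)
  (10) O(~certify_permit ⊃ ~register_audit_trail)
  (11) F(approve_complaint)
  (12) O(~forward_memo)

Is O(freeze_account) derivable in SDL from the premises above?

No

Premise 9 is O(forward_memo ⊃ freeze_account), but O(forward_memo) is not derivable from the premises, so it does not yield O(freeze_account).
No other premise forces O(freeze_account). An ideal world satisfying every premise can still have freeze_account false, so O(freeze_account) is not derivable.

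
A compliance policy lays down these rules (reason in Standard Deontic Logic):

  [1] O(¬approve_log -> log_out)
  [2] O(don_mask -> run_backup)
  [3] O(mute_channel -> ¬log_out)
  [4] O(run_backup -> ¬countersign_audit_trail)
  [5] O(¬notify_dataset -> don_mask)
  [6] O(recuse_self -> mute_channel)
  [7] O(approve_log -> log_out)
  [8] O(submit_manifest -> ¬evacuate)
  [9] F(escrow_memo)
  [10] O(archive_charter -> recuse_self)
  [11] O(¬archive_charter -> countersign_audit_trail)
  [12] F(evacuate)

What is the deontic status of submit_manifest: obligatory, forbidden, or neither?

Premise 8 is O(submit_manifest -> ¬evacuate); even if O(¬evacuate) held, inferring O(submit_manifest) would be affirming the consequent — invalid.
No premise or chain of K-axiom applications forces O(submit_manifest), and none forces O(¬submit_manifest). So submit_manifest is neither obligatory nor forbidden under these norms.

Neither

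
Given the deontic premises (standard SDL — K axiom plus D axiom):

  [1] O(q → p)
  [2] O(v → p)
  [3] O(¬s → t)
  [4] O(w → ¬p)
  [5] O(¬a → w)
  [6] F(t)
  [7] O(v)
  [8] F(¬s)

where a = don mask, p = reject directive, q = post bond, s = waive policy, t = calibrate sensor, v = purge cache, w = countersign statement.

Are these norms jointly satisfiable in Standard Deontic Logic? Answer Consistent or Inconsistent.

Consistent

Premise 3 is O(¬s → t), but O(¬s) is not derivable from the premises, so it does not yield O(t).
So O(t) is not derivable, and the apparent clash with O(¬t) does not arise.
A world satisfying every obligation exists (e.g. a=true, p=true, q=false, s=true, t=false, v=true, w=false); no atom is both obligatory and forbidden, so the set is consistent.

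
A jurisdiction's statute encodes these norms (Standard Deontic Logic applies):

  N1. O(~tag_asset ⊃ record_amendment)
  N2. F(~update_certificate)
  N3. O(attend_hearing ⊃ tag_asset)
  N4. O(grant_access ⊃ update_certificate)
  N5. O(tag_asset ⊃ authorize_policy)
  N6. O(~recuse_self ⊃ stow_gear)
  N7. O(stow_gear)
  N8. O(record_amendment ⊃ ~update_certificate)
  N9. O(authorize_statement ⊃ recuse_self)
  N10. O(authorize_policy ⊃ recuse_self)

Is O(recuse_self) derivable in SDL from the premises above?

Yes

Premise 2 is F(~update_certificate), i.e. O(update_certificate).
Premise 8, O(record_amendment ⊃ ~update_certificate), contraposes to O(update_certificate ⊃ ~record_amendment); with O(update_certificate) we get O(~record_amendment).
The contrapositive of premise 1 (O(~tag_asset ⊃ record_amendment)) is O(~record_amendment ⊃ tag_asset), and O(~record_amendment) is already established, so O(tag_asset).
Applying K to premise 5 (O(tag_asset ⊃ authorize_policy)) and O(tag_asset) yields O(authorize_policy).
With premise 10, O(authorize_policy ⊃ recuse_self), the K-axiom yields O(recuse_self).
Premises 3, 4, 6, 7, 9 do not contribute to this derivation.
So O(recuse_self) follows.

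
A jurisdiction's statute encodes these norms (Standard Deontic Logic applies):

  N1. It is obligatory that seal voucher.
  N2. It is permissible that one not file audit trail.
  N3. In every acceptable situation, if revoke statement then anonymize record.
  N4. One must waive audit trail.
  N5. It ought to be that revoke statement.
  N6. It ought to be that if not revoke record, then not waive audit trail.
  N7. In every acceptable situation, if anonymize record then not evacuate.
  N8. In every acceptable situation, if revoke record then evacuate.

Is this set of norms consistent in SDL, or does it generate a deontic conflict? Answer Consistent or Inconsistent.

Inconsistent

From premise 4 we have O(waive_audit_trail).
The contrapositive of premise 6 (O(¬revoke_record → ¬waive_audit_trail)) is O(waive_audit_trail → revoke_record), and O(waive_audit_trail) is already established, so O(revoke_record).
With premise 8, O(revoke_record → evacuate), the K-axiom yields O(evacuate).
Premise 7 is O(anonymize_record → ¬evacuate); contrapositively O(evacuate → ¬anonymize_record). Since O(evacuate) holds, K gives O(¬anonymize_record).
Premise 3, O(revoke_statement → anonymize_record), contraposes to O(¬anonymize_record → ¬revoke_statement); with O(¬anonymize_record) we get O(¬revoke_statement).
Yet premise 5 states O(revoke_statement).
We now have both O(¬revoke_statement) and O(revoke_statement) — revoke_statement is simultaneously obligatory and forbidden, violating the D-axiom.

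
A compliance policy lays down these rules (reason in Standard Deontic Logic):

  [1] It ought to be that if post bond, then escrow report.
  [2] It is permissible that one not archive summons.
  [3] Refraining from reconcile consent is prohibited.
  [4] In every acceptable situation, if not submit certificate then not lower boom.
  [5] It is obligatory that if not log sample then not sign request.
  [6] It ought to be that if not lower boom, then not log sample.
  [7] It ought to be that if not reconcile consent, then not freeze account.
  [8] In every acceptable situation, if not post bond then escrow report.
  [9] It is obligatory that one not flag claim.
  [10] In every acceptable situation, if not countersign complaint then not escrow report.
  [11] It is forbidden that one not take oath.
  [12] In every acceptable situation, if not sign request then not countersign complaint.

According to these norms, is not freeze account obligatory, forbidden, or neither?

Premise 7 is O(¬reconcile_consent → ¬freeze_account), but O(¬reconcile_consent) is not derivable from the premises, so it does not yield O(¬freeze_account).
No premise or chain of K-axiom applications forces O(¬freeze_account), and none forces O(freeze_account). So ¬freeze_account is neither obligatory nor forbidden under these norms.

Neither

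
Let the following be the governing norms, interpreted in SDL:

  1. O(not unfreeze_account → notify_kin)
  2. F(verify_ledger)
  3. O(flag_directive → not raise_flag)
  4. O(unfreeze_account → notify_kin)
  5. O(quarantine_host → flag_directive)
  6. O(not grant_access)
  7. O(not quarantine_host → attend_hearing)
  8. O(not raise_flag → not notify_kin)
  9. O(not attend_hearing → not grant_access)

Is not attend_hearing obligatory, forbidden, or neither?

Forbidden

Premises 4 and 1 cover both cases: O(unfreeze_account → notify_kin) and O(not unfreeze_account → notify_kin). Since unfreeze_account ∨ not unfreeze_account is a tautology, O(notify_kin) follows.
Premise 8 is O(not raise_flag → not notify_kin); contrapositively O(notify_kin → raise_flag). Since O(notify_kin) holds, K gives O(raise_flag).
The contrapositive of premise 3 (O(flag_directive → not raise_flag)) is O(raise_flag → not flag_directive), and O(raise_flag) is already established, so O(not flag_directive).
Premise 5 is O(quarantine_host → flag_directive); contrapositively O(not flag_directive → not quarantine_host). Since O(not flag_directive) holds, K gives O(not quarantine_host).
From O(not quarantine_host) and premise 7, O(not quarantine_host → attend_hearing), we obtain O(attend_hearing).
Premises 2, 6, 9 do not contribute to this derivation.
Thus O(attend_hearing), which is F(not attend_hearing): not attend_hearing is forbidden.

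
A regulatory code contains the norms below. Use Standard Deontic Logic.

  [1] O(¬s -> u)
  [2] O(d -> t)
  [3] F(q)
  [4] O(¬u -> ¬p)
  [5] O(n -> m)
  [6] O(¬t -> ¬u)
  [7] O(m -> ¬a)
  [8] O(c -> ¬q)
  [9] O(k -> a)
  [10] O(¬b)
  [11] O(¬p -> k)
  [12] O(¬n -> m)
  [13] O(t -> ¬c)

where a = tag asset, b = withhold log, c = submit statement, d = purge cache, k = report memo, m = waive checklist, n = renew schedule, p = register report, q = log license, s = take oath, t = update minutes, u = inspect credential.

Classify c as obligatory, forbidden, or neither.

Forbidden

Premises 12 and 5 are O(¬n -> m) and O(n -> m); every ideal world satisfies ¬n or n, so in either case m holds — hence O(m).
Premise 7 is O(m -> ¬a); since O(m), deontic closure gives O(¬a).
Premise 9 is O(k -> a); contrapositively O(¬a -> ¬k). Since O(¬a) holds, K gives O(¬k).
Premise 11 is O(¬p -> k); contrapositively O(¬k -> p). Since O(¬k) holds, K gives O(p).
Premise 4, O(¬u -> ¬p), contraposes to O(p -> u); with O(p) we get O(u).
Premise 6 is O(¬t -> ¬u); contrapositively O(u -> t). Since O(u) holds, K gives O(t).
From O(t) and premise 13, O(t -> ¬c), we obtain O(¬c).
Premises 1, 2, 3, 8, 10 do not contribute to this derivation.
Thus O(¬c), which is F(c): c is forbidden.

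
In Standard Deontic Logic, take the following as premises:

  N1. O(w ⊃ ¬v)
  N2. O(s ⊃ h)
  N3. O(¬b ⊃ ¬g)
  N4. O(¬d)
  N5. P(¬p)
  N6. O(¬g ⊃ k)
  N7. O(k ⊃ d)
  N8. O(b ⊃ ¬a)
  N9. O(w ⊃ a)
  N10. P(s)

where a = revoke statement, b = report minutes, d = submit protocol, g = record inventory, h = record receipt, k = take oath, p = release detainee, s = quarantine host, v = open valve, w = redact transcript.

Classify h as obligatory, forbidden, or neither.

Premise 2 is O(s ⊃ h), but O(s) is not derivable from the premises (the permission P(s) asserts only ¬O(¬s), not O(s)), so it does not yield O(h).
No premise or chain of K-axiom applications forces O(h), and none forces O(¬h). So h is neither obligatory nor forbidden under these norms.

Neither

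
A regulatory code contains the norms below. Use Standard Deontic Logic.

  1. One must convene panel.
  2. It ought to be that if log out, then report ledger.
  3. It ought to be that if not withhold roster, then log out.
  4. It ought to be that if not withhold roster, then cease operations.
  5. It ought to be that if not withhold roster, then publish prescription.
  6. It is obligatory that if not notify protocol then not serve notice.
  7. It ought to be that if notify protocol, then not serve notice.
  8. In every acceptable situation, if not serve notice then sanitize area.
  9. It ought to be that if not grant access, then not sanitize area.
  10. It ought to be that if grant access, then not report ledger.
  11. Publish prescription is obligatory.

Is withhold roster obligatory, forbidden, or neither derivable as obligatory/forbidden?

Obligatory

By case analysis on notify_protocol: premise 7 gives O(notify_protocol → ¬serve_notice) and premise 6 gives O(¬notify_protocol → ¬serve_notice), so O(¬serve_notice) either way.
From O(¬serve_notice) and premise 8, O(¬serve_notice → sanitize_area), we obtain O(sanitize_area).
The contrapositive of premise 9 (O(¬grant_access → ¬sanitize_area)) is O(sanitize_area → grant_access), and O(sanitize_area) is already established, so O(grant_access).
Applying K to premise 10 (O(grant_access → ¬report_ledger)) and O(grant_access) yields O(¬report_ledger).
Premise 2 is O(log_out → report_ledger); contrapositively O(¬report_ledger → ¬log_out). Since O(¬report_ledger) holds, K gives O(¬log_out).
Premise 3 is O(¬withhold_roster → log_out); contrapositively O(¬log_out → withhold_roster). Since O(¬log_out) holds, K gives O(withhold_roster).
Premises 1, 4, 5, 11 do not contribute to this derivation.
Hence withhold_roster is obligatory.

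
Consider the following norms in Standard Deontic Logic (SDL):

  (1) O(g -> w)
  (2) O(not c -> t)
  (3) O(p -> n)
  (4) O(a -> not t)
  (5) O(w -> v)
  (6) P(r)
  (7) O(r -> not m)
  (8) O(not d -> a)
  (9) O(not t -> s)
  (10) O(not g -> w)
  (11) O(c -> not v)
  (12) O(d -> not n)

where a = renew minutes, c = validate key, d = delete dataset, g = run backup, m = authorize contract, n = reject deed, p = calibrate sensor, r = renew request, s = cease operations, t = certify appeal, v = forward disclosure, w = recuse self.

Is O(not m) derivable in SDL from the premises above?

Premise 7 is O(r -> not m), but O(r) is not derivable from the premises (the permission P(r) asserts only not O(not r), not O(r)), so it does not yield O(not m).
No other premise forces O(not m). An ideal world satisfying every premise can still have not m false, so O(not m) is not derivable.

No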